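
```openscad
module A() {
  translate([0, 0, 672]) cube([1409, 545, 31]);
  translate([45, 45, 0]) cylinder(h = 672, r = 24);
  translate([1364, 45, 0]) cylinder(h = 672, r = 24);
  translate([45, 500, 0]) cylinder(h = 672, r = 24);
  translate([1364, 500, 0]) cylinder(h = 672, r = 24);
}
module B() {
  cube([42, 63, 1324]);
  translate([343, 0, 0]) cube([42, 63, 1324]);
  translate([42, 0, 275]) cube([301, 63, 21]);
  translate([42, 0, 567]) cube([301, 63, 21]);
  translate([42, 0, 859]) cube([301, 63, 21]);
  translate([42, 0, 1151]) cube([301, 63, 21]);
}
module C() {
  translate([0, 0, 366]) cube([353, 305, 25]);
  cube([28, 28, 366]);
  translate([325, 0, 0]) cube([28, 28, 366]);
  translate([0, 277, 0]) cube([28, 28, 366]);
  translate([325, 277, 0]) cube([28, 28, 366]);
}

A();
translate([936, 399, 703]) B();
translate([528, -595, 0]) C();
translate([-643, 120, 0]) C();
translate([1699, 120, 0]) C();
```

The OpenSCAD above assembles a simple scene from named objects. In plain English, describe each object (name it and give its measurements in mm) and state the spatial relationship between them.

A is a table with a 1409×545 mm rectangular top, 31 mm thick, top surface at z = 703 mm, supported by four round legs of 48 mm diameter, each leg's bounding box inset 21 mm from the nearest pair of top edges, running from the floor.

B is a straight ladder. Two 42×63 mm vertical rails, 1324 mm tall, stand 385 mm apart (outside-to-outside) with their front faces coplanar on the −y side. 4 rungs, each 63 mm deep and 21 mm tall, span between the inner faces of the rails, front faces flush with the rails. The lowest rung's underside is at z = 275 mm and rungs are spaced 292 mm apart (underside to underside).

C is a four-legged stool. The seat is a 353×305×25 mm slab whose top surface is at z = 391 mm; four square legs, each 28×28 mm in cross-section, run from the floor (z = 0) to the underside of the seat, each flush with a corner of the seat.

The ladder is on top of the table. Three stools sit around the table at the −y, −x, +x sides.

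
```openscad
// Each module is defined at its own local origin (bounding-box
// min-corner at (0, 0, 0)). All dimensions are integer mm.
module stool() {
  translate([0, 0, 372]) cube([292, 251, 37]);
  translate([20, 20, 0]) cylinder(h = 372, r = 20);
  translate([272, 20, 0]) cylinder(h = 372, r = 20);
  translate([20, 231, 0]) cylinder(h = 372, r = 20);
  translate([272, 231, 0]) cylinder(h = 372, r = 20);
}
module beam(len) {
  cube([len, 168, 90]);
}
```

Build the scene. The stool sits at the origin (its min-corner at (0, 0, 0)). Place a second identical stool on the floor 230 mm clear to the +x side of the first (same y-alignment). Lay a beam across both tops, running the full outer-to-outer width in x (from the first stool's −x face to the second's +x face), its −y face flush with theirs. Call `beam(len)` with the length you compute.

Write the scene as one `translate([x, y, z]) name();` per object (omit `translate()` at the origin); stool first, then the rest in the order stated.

stool();
translate([522, 0, 0]) stool();
translate([0, 0, 409]) beam(814);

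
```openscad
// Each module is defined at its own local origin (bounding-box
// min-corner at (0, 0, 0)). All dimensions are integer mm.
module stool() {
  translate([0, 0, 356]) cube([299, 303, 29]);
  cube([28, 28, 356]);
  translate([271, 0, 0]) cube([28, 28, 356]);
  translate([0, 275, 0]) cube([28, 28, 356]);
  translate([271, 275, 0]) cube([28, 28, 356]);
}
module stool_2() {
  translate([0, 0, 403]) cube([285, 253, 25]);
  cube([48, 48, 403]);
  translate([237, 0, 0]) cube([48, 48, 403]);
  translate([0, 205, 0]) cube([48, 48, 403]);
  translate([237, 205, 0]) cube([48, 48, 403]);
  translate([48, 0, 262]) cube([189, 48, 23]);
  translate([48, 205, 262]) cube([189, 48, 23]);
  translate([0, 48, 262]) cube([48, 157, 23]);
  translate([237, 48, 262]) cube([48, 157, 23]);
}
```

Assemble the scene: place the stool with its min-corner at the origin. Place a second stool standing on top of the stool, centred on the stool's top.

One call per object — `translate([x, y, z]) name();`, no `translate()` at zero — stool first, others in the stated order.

stool();
translate([7, 25, 385]) stool_2();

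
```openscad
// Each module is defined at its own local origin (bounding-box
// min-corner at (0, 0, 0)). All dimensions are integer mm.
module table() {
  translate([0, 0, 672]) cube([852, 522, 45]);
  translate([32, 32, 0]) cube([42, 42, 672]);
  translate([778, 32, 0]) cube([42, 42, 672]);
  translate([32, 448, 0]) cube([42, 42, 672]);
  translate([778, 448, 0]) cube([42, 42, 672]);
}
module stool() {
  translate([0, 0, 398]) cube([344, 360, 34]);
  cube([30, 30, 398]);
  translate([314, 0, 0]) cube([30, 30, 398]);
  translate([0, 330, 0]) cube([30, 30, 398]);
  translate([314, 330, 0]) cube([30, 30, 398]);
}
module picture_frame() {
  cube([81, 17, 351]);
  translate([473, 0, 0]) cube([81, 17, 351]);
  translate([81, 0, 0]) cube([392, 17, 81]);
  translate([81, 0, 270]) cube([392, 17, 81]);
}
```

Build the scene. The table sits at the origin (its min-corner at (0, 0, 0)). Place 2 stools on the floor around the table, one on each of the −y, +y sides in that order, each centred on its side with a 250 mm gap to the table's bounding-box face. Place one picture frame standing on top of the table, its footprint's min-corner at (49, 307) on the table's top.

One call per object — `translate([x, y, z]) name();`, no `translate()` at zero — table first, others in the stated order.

table();
translate([254, -610, 0]) stool();
translate([254, 772, 0]) stool();
translate([49, 307, 717]) picture_frame();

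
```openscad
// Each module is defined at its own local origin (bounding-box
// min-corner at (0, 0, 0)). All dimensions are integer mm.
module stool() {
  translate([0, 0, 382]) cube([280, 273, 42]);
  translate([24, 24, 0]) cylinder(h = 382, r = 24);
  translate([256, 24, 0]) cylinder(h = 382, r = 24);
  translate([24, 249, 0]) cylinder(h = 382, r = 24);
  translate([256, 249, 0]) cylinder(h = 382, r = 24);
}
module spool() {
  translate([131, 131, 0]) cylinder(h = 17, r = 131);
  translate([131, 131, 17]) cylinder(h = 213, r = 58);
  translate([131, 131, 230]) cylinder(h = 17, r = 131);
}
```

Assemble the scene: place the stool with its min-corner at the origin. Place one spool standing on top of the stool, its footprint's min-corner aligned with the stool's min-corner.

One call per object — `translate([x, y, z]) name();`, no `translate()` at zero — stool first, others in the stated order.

stool();
translate([0, 0, 424]) spool();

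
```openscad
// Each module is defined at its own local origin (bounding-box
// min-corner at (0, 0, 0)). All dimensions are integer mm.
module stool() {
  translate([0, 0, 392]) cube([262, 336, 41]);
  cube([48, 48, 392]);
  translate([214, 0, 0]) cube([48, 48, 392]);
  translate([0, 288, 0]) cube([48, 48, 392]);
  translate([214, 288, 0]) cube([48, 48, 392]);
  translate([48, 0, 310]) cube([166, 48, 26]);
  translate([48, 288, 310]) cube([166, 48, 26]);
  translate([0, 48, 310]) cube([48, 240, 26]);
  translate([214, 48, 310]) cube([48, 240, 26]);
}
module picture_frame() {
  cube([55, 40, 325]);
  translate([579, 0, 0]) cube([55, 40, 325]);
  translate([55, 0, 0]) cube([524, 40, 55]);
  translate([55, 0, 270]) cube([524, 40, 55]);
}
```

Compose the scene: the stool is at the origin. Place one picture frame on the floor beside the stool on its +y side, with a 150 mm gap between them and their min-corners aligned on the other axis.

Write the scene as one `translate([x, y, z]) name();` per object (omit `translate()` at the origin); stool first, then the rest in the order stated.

stool();
translate([0, 486, 0]) picture_frame();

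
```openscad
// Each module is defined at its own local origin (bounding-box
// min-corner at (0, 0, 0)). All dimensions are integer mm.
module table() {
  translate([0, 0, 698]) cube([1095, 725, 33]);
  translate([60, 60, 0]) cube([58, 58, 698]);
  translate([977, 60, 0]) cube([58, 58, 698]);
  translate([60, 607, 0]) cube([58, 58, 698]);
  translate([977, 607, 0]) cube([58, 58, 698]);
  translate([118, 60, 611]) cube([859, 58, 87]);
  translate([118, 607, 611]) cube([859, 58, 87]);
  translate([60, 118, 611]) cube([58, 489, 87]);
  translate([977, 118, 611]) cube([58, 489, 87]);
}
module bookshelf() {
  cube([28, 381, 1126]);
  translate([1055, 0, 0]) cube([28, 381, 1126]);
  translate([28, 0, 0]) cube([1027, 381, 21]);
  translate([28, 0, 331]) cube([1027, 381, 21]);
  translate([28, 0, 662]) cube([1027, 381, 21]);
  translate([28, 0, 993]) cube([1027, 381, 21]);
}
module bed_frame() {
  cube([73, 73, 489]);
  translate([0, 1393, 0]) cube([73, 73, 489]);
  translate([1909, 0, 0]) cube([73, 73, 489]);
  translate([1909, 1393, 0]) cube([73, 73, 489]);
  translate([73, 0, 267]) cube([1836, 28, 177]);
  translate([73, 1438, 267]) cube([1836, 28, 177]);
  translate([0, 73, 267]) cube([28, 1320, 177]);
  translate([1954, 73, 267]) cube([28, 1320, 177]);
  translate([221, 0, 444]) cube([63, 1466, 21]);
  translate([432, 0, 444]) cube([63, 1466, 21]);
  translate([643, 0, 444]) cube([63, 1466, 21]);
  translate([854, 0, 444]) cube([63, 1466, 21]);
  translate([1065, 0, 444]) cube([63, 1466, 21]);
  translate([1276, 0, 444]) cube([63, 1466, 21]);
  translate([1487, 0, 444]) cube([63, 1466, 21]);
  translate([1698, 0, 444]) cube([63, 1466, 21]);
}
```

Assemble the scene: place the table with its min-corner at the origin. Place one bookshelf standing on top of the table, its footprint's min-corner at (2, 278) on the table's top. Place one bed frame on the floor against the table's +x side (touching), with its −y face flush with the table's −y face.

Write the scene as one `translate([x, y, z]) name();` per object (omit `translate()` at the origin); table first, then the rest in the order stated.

table();
translate([2, 278, 731]) bookshelf();
translate([1095, 0, 0]) bed_frame();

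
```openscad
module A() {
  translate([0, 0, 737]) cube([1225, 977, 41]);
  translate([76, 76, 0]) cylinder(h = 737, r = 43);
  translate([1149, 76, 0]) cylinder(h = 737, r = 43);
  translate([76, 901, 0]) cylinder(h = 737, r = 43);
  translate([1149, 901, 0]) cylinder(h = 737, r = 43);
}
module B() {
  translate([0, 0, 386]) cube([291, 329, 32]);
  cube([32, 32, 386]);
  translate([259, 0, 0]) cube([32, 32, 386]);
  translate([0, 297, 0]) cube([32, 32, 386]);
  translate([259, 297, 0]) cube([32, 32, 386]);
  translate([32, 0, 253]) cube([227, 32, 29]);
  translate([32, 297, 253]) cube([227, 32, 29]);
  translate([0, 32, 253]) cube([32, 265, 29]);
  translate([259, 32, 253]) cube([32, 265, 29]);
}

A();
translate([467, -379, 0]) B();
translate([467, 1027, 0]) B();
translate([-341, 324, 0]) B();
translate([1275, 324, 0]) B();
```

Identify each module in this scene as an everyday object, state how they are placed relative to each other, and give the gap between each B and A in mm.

A is a table. B is a stool. Four stools sit around the table at the −y, +y, −x, +x sides. The gap between each stool and the table is 50 mm.

Each stool's nearest face is 50 mm from the table's bounding box.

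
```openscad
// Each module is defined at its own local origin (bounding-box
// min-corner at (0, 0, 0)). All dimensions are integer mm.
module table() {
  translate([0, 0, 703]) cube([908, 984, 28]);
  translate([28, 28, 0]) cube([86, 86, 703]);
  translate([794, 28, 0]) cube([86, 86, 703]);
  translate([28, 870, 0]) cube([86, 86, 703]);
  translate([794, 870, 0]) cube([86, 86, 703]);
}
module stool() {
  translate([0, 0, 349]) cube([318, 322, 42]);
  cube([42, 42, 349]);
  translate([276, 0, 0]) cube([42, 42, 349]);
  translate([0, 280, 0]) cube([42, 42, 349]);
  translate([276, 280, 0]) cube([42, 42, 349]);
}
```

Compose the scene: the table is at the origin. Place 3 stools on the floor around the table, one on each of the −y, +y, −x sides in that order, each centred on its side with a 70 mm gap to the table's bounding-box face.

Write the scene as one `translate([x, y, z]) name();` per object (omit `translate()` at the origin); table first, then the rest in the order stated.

table();
translate([295, -392, 0]) stool();
translate([295, 1054, 0]) stool();
translate([-388, 331, 0]) stool();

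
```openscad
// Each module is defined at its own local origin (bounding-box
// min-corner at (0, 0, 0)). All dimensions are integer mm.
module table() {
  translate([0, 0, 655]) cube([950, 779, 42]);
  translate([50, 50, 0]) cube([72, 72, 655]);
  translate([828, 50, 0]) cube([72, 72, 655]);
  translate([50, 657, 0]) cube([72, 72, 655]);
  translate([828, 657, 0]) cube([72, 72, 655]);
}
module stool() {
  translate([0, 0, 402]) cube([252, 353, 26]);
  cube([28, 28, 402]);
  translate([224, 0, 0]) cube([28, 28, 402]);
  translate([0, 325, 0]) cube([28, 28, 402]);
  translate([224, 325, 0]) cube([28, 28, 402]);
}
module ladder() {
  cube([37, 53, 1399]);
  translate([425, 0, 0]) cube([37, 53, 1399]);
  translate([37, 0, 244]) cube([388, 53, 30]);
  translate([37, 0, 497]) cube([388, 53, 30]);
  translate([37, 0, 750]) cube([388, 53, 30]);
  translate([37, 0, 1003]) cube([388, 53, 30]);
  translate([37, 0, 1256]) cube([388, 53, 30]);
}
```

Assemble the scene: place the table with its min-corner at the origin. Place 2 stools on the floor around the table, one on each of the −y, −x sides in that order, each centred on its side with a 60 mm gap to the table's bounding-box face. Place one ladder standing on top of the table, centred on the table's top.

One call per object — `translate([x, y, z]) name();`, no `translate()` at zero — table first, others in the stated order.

table();
translate([349, -413, 0]) stool();
translate([-312, 213, 0]) stool();
translate([244, 363, 697]) ladder();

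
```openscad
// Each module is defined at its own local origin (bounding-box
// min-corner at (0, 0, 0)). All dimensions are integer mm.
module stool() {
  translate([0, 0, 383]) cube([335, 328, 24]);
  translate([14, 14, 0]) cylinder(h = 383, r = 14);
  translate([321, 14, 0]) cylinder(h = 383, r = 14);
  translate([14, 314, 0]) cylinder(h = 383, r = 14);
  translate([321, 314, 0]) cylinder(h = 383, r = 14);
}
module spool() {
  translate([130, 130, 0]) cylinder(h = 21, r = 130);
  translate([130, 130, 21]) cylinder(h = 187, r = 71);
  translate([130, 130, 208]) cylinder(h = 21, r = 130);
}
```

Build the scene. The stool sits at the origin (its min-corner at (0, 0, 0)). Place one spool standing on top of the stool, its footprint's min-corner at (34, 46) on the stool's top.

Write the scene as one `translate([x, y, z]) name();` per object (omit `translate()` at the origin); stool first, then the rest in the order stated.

stool();
translate([34, 46, 407]) spool();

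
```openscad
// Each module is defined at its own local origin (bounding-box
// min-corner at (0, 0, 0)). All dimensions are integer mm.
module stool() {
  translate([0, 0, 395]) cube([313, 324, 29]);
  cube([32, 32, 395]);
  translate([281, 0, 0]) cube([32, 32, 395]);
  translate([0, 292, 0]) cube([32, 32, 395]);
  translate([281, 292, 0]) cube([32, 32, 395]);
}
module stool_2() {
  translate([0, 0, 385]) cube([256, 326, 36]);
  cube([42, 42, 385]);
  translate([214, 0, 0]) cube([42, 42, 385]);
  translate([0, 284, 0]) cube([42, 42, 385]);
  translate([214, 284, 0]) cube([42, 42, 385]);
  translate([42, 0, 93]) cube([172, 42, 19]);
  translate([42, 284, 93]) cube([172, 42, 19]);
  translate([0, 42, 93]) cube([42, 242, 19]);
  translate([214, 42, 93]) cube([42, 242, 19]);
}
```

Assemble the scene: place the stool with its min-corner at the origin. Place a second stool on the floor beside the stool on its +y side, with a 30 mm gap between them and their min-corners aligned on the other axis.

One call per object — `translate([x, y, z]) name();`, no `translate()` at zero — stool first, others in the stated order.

stool();
translate([0, 354, 0]) stool_2();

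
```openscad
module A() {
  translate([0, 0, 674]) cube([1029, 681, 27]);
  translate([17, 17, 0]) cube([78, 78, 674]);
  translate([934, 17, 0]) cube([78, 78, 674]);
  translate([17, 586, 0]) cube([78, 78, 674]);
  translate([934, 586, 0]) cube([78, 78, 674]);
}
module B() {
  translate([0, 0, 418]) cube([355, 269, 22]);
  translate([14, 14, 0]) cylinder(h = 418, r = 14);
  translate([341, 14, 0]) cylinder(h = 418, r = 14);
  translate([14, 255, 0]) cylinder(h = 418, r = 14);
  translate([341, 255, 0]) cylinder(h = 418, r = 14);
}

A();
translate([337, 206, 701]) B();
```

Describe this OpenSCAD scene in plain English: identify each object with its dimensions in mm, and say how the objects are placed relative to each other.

A is a table: top 1029 mm (x) × 681 mm (y), 27 mm thick, upper face at z = 701 mm, on four 78×78 mm square legs, each inset 17 mm from the nearest pair of top edges, running from z = 0 to the bottom of the top.

B is a four-legged stool. The seat is 355×269 mm, 22 mm thick, top at z = 440 mm. It stands on four round legs, each 28 mm in diameter, from z = 0 to the seat underside, each leg's axis is inset half a diameter from the nearest pair of seat edges (so the leg's bounding box is flush with the corner).

The stool is on top of the table, centred.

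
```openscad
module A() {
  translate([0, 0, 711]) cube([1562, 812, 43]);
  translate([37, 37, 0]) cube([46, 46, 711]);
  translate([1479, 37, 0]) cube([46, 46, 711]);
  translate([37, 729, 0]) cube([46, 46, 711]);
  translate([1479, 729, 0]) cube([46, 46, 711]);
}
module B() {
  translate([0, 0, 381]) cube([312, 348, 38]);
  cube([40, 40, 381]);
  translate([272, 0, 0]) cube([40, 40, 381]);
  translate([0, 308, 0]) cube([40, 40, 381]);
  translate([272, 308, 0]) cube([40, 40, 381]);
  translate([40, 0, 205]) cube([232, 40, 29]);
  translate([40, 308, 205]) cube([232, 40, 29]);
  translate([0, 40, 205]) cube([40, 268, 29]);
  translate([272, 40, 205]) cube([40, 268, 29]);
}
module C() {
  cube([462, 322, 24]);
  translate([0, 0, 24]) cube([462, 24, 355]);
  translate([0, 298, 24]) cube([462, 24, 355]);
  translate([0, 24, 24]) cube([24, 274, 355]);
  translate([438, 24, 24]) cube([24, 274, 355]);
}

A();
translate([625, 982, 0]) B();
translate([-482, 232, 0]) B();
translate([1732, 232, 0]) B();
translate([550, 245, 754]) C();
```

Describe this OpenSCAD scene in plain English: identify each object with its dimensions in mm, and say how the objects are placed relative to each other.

A is a table: top 1562 mm (x) × 812 mm (y), 43 mm thick, upper face at z = 754 mm, on four 46×46 mm square legs, each inset 37 mm from the nearest pair of top edges, running from z = 0 to the bottom of the top.

B is a four-legged stool. The seat is 312×348 mm, 38 mm thick, top at z = 419 mm. It stands on four square legs, each 40×40 mm in cross-section, from z = 0 to the seat underside, each flush with a corner of the seat. Four stretchers, 40 mm wide and 29 mm tall, connect adjacent legs with their undersides at z = 205 mm, each running between the inner faces of the legs it joins and aligned with the legs' outer faces on the other axis.

C is an open-topped rectangular box: outside dimensions 462×322×379 mm, with a uniform wall and base thickness of 24 mm. The base is a full 462×322 slab on the floor; four walls sit on top of the base. The front and back walls (the −y and +y sides) span the full width; the two side walls fit between them.

Three stools sit around the table at the +y, −x, +x sides. The open box is on top of the table, centred.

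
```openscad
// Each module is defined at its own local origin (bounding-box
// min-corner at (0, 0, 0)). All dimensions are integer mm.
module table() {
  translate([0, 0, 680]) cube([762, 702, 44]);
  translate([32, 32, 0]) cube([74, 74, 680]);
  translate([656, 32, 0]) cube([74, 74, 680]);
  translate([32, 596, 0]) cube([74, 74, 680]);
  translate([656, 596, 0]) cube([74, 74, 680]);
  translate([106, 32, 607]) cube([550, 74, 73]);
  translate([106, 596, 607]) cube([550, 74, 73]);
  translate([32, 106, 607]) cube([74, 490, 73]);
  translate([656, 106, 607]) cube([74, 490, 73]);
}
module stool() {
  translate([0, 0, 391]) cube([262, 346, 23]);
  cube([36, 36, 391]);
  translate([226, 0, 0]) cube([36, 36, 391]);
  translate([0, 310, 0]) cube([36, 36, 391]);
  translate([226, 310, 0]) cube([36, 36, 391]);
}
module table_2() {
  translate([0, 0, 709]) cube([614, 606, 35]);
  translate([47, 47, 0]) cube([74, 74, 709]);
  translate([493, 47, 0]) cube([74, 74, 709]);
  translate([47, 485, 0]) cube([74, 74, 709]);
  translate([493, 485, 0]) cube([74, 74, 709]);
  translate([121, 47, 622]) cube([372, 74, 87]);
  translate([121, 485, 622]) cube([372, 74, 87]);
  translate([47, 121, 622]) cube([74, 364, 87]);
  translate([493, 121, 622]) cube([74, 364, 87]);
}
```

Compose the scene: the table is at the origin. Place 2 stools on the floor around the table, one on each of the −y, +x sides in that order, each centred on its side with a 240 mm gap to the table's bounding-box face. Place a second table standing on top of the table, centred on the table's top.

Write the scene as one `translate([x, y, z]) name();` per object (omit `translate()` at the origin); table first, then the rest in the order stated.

table();
translate([250, -586, 0]) stool();
translate([1002, 178, 0]) stool();
translate([74, 48, 724]) table_2();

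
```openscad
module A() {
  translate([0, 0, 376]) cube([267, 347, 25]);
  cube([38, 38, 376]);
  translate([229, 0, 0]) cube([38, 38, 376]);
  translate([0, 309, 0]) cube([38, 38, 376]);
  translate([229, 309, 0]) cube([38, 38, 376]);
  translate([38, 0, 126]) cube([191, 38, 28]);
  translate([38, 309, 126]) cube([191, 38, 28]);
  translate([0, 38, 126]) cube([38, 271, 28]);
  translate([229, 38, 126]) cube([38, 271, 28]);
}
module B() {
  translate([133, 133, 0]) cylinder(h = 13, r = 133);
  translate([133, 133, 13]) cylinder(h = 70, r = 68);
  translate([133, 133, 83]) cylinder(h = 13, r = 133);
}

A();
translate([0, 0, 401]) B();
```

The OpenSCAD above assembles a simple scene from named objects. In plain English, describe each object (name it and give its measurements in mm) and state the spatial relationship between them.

A is a four-legged stool. The seat is a 267×347×25 mm slab whose top surface is at z = 401 mm; four square legs, each 38×38 mm in cross-section, run from the floor (z = 0) to the underside of the seat, each flush with a corner of the seat. Four stretchers, 38 mm wide and 28 mm tall, connect adjacent legs with their undersides at z = 126 mm, each running between the inner faces of the legs it joins and aligned with the legs' outer faces on the other axis.

B is a spool: two coaxial disc flanges of radius 133 mm and thickness 13 mm, joined by a core cylinder of radius 68 mm and height 70 mm. The lower flange rests on z = 0 and the three cylinders share a vertical axis.

The spool is on top of the stool.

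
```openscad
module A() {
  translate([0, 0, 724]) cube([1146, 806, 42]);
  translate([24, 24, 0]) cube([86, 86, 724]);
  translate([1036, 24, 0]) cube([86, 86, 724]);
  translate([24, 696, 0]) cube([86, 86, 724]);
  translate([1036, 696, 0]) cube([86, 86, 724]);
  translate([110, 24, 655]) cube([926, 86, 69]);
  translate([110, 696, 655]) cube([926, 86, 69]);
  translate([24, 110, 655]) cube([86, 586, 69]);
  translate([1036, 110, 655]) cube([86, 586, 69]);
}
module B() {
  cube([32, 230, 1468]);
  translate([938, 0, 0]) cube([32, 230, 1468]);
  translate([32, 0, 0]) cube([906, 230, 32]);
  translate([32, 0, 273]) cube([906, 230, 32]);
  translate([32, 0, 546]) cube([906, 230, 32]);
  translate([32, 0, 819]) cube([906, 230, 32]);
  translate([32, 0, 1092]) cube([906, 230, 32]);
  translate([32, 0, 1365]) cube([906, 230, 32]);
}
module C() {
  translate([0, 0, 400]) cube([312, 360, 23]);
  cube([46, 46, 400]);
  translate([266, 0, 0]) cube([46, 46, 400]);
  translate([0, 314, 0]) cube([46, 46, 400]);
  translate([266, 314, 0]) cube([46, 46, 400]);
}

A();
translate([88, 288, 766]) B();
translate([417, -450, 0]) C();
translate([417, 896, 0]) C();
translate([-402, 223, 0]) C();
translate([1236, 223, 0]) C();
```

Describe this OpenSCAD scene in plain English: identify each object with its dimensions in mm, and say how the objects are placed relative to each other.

A is a rectangular dining table. The top is 1146×806×42 mm with its upper surface at z = 766 mm. It stands on four 86×86 mm square legs, each inset 24 mm from the nearest pair of top edges, running from the floor to the underside of the top. Four apron rails, 86 mm thick and 69 mm tall, run between adjacent legs with their top edges flush with the underside of the top and their outer faces flush with the legs' outer faces.

B is a bookshelf 970 mm wide overall, 230 mm deep and 1468 mm tall. The two sides are 32 mm thick vertical panels. 6 horizontal shelves of 32 mm thickness span between the inner faces of the sides; the lowest shelf sits on the floor and shelves are stacked with a clear vertical gap of 241 mm between each pair.

C is a four-legged stool. The seat is a 312×360×23 mm slab whose top surface is at z = 423 mm; four square legs, each 46×46 mm in cross-section, run from the floor (z = 0) to the underside of the seat, each flush with a corner of the seat.

The bookshelf is on top of the table, centred. Four stools sit around the table at the −y, +y, −x, +x sides.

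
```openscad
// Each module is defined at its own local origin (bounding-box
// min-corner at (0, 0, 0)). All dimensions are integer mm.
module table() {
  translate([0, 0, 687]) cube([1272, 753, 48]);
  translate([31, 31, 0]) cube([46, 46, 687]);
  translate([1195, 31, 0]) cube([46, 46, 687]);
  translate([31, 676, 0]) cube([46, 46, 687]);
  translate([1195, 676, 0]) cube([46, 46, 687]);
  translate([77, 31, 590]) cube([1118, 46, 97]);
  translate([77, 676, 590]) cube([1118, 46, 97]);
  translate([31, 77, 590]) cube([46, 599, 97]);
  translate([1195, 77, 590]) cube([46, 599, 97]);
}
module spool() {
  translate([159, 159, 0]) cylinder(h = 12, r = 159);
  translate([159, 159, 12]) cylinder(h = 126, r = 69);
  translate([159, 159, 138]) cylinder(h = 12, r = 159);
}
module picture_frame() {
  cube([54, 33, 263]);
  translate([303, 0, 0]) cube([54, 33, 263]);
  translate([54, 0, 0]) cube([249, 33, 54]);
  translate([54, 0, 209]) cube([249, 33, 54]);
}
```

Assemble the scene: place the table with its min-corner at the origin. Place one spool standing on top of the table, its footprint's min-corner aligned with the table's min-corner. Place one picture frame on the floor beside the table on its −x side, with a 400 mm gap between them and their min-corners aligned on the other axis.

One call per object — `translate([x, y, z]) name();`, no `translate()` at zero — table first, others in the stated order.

table();
translate([0, 0, 735]) spool();
translate([-757, 0, 0]) picture_frame();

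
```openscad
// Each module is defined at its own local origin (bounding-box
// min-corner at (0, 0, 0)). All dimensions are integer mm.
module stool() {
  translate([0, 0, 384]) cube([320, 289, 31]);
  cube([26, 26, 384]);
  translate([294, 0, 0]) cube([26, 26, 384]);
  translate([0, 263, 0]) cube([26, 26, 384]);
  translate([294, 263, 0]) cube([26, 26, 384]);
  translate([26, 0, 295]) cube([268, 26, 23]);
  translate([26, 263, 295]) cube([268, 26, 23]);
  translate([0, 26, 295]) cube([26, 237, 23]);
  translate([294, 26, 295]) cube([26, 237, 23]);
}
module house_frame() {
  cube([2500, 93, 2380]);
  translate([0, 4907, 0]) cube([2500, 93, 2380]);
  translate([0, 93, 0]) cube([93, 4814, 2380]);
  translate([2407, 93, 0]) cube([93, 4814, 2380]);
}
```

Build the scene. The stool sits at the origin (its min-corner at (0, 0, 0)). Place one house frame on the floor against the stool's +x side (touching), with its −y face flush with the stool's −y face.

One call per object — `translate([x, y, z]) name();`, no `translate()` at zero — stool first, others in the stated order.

stool();
translate([320, 0, 0]) house_frame();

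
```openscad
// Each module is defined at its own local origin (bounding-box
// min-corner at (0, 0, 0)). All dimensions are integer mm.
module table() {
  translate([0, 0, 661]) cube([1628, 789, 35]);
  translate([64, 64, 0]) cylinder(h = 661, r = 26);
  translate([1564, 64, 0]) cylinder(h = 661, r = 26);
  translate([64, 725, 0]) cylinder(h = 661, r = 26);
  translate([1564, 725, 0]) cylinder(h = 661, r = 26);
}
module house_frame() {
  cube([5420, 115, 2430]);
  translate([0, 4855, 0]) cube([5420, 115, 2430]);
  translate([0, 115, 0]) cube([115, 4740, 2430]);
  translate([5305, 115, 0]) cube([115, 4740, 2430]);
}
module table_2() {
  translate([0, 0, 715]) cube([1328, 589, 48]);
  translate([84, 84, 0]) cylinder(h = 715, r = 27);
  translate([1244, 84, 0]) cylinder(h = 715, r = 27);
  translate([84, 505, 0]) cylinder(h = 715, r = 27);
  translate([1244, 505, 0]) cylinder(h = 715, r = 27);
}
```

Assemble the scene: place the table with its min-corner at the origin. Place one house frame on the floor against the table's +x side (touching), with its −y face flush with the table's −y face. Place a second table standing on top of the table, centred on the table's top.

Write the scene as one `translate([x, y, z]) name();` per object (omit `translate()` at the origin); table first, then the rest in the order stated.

table();
translate([1628, 0, 0]) house_frame();
translate([150, 100, 696]) table_2();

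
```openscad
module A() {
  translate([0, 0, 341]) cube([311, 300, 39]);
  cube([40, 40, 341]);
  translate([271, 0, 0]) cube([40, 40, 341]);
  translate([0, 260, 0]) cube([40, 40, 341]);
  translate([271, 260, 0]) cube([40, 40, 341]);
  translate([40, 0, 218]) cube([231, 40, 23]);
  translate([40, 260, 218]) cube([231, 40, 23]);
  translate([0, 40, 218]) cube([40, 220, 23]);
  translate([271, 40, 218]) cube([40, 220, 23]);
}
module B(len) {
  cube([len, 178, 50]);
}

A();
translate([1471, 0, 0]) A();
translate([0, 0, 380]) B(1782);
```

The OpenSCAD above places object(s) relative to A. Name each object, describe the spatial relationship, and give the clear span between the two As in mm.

Second stool starts at x = 1471; first ends at x = 311; clear span = 1471 − 311 = 1160 mm.

A is a stool. B is a beam. A beam spans the tops of two stools. The clear span between the two stools is 1160 mm.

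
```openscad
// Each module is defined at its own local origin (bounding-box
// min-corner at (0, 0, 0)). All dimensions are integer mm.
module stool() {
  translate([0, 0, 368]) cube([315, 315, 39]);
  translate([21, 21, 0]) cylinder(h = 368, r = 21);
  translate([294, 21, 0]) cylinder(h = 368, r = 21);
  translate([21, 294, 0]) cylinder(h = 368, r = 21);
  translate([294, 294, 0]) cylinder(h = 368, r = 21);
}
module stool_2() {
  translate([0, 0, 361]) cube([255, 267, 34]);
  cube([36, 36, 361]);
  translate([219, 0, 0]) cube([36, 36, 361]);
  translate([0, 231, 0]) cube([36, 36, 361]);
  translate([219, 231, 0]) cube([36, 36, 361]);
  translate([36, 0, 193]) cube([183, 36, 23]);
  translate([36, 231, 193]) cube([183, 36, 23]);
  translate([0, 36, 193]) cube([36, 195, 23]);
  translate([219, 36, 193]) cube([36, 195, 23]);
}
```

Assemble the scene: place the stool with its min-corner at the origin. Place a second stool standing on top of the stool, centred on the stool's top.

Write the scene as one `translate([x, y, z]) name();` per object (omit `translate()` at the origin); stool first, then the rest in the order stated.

stool();
translate([30, 24, 407]) stool_2();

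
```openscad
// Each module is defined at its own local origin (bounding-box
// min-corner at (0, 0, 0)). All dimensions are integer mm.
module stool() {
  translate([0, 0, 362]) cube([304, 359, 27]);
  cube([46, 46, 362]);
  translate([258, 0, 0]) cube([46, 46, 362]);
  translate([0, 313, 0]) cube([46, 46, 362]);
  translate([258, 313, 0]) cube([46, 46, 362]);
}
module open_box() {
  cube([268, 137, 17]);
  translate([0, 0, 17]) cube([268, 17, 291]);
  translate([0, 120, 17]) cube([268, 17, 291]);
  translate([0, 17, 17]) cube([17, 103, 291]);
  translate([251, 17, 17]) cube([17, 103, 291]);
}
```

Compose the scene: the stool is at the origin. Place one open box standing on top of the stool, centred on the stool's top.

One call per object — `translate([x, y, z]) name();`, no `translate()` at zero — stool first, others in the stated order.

stool();
translate([18, 111, 389]) open_box();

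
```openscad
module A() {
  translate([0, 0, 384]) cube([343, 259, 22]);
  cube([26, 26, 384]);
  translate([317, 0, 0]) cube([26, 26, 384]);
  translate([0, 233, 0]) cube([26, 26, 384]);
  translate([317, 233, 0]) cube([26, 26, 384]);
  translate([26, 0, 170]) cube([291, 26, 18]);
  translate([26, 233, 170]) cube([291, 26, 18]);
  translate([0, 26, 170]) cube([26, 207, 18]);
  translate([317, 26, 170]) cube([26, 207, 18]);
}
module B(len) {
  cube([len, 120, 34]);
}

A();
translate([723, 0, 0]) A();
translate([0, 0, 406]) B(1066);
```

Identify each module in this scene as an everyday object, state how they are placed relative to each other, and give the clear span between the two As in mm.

Second stool starts at x = 723; first ends at x = 343; clear span = 723 − 343 = 380 mm.

A is a stool. B is a beam. A beam spans the tops of two stools. The clear span between the two stools is 380 mm.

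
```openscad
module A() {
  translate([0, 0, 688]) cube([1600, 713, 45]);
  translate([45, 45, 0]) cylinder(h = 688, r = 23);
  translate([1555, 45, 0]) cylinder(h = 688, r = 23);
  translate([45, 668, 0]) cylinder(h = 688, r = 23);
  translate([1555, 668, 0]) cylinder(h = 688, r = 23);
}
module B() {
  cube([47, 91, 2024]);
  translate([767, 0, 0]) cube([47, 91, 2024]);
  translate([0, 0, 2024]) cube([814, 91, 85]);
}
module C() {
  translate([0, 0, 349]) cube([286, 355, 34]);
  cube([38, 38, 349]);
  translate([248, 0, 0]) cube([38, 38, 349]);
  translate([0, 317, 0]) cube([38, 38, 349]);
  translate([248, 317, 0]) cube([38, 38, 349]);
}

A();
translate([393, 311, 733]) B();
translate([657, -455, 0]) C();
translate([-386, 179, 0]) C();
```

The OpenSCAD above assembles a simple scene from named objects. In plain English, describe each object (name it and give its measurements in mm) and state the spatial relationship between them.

A is a rectangular dining table. The top is 1600×713×45 mm with its upper surface at z = 733 mm. It stands on four round legs of 46 mm diameter, each leg's bounding box inset 22 mm from the nearest pair of top edges, running from the floor to the underside of the top.

B is a door frame. The clear opening is 720 mm wide and 2024 mm high. Two 47 mm wide jambs, 91 mm deep, stand either side of the opening from the floor to the top of the opening. A 85 mm thick head sits across the top of both jambs, spanning the full outside width of the frame.

C is a simple wooden stool: a rectangular seat 286 mm (x) by 355 mm (y), 34 mm thick, top face at z = 383 mm, on four square legs, each 38×38 mm in cross-section. The legs rest on z = 0, each flush with a corner of the seat.

The door frame is on top of the table, centred. Two stools sit around the table at the −y, −x sides.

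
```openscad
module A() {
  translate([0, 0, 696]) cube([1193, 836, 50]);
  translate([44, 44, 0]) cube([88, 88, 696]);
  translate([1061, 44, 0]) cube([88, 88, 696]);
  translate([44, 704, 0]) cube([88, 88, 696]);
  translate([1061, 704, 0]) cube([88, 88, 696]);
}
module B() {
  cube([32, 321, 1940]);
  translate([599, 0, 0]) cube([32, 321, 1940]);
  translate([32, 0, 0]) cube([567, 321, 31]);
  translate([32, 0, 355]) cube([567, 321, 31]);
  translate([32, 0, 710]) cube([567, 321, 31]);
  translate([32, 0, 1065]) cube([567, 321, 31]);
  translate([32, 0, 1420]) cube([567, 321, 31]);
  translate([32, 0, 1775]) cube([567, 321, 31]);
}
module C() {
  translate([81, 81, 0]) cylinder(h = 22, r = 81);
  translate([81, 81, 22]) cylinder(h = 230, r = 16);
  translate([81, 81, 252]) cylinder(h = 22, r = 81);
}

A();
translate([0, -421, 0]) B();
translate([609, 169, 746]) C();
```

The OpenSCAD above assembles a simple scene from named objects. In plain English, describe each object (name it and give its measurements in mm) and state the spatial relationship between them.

A is a table: top 1193 mm (x) × 836 mm (y), 50 mm thick, upper face at z = 746 mm, on four 88×88 mm square legs, each inset 44 mm from the nearest pair of top edges, running from z = 0 to the bottom of the top.

B is an open bookshelf. Two side panels, each 32 mm thick, 321 mm deep and 1940 mm tall, stand 631 mm apart (outside-to-outside). Between them sit 6 shelves, each 31 mm thick and 321 mm deep, spanning the full gap between the sides. The bottom shelf rests on the floor (its underside at z = 0) and the clear gap between one shelf's top and the next shelf's underside is 324 mm.

C is a spool: two coaxial disc flanges of radius 81 mm and thickness 22 mm, joined by a core cylinder of radius 16 mm and height 230 mm. The lower flange rests on z = 0 and the three cylinders share a vertical axis.

The bookshelf is on the floor beside the table on its −y side. The spool is on top of the table.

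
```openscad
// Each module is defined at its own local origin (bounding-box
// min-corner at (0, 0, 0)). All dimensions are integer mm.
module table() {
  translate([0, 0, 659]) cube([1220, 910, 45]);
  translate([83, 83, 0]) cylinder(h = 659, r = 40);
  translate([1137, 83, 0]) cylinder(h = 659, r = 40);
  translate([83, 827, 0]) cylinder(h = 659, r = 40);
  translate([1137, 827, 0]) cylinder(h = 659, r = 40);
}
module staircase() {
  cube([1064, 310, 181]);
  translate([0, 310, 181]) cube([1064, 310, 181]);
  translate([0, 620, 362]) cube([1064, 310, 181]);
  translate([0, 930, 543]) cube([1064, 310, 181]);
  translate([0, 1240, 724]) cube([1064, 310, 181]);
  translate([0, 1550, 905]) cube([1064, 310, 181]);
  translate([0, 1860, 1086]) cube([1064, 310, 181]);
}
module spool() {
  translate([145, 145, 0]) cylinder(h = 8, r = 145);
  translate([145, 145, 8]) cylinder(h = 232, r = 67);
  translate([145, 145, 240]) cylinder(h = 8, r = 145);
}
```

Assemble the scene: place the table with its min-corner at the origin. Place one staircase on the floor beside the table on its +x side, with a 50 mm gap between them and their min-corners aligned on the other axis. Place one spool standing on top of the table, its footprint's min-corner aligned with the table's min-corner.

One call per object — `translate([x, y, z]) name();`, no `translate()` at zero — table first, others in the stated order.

table();
translate([1270, 0, 0]) staircase();
translate([0, 0, 704]) spool();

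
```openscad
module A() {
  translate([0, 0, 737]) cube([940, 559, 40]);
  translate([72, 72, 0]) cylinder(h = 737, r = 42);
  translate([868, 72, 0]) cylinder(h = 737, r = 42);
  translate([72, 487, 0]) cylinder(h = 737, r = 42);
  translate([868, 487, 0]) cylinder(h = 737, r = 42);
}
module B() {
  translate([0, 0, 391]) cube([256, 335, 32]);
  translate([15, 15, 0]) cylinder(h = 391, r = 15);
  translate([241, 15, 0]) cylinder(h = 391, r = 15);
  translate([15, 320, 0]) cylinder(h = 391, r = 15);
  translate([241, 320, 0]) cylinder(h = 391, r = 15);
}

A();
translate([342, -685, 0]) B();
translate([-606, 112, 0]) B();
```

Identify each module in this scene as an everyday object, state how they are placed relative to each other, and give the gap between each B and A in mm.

Each stool's nearest face is 350 mm from the table's bounding box.

A is a table. B is a stool. Two stools sit around the table at the −y, −x sides. The gap between each stool and the table is 350 mm.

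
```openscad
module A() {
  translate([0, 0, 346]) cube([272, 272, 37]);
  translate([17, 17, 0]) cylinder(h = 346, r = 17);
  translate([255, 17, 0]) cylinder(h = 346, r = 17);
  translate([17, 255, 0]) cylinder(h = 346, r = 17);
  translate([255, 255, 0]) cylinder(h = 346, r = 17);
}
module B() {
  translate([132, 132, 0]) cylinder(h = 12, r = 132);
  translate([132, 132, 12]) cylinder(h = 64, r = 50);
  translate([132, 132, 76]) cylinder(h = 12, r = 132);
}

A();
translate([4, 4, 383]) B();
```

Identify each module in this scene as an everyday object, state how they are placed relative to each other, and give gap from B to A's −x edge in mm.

A is a stool. B is a spool. The spool is on top of the stool, centred. The gap from the spool to the stool's −x edge is 4 mm.

The spool's min-x is at 4; the stool's min-x is 0; gap = 4 mm.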